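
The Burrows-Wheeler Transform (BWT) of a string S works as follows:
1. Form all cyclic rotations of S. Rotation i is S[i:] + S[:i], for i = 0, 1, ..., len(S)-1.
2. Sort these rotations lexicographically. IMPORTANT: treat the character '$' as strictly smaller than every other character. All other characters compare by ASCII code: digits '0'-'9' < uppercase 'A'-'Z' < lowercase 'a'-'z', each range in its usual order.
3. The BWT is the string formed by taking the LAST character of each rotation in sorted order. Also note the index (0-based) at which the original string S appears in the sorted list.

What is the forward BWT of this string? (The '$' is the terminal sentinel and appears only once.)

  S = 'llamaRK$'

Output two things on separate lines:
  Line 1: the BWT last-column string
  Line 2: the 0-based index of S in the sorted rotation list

All 8 rotations (rotation i = S[i:]+S[:i]):
  rot[0] = llamaRK$
  rot[1] = lamaRK$l
  rot[2] = amaRK$ll
  rot[3] = maRK$lla
  rot[4] = aRK$llam
  rot[5] = RK$llama
  rot[6] = K$llamaR
  rot[7] = $llamaRK
Sorted (with $ < everything):
  sorted[0] = $llamaRK  (last char: 'K')
  sorted[1] = K$llamaR  (last char: 'R')
  sorted[2] = RK$llama  (last char: 'a')
  sorted[3] = aRK$llam  (last char: 'm')
  sorted[4] = amaRK$ll  (last char: 'l')
  sorted[5] = lamaRK$l  (last char: 'l')
  sorted[6] = llamaRK$  (last char: '$')
  sorted[7] = maRK$lla  (last char: 'a')
Last column: KRamll$a
Original string S is at sorted index 6

Answer: KRamll$a
6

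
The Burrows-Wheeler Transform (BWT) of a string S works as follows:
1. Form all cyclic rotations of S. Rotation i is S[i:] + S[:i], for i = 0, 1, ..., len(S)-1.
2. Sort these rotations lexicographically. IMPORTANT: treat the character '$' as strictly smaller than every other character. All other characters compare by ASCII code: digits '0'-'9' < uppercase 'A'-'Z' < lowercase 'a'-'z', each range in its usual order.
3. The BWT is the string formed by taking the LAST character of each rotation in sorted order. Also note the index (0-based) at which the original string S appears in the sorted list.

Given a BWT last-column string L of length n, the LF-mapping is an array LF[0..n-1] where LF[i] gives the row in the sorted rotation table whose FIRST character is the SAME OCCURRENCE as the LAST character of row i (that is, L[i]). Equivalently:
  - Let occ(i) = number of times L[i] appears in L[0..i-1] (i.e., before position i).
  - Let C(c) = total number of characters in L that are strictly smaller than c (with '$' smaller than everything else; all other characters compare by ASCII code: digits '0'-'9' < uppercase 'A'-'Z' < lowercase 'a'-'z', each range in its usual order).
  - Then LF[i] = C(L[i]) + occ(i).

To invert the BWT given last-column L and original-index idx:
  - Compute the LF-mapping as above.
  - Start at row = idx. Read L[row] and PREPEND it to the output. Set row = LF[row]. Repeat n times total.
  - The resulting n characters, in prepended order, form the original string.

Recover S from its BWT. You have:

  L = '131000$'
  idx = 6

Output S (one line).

Answer: 300101$

Derivation:
LF mapping: 4 6 5 1 2 3 0
Walk LF starting at row 6, prepending L[row]:
  step 1: row=6, L[6]='$', prepend. Next row=LF[6]=0
  step 2: row=0, L[0]='1', prepend. Next row=LF[0]=4
  step 3: row=4, L[4]='0', prepend. Next row=LF[4]=2
  step 4: row=2, L[2]='1', prepend. Next row=LF[2]=5
  step 5: row=5, L[5]='0', prepend. Next row=LF[5]=3
  step 6: row=3, L[3]='0', prepend. Next row=LF[3]=1
  step 7: row=1, L[1]='3', prepend. Next row=LF[1]=6
Reversed output: 300101$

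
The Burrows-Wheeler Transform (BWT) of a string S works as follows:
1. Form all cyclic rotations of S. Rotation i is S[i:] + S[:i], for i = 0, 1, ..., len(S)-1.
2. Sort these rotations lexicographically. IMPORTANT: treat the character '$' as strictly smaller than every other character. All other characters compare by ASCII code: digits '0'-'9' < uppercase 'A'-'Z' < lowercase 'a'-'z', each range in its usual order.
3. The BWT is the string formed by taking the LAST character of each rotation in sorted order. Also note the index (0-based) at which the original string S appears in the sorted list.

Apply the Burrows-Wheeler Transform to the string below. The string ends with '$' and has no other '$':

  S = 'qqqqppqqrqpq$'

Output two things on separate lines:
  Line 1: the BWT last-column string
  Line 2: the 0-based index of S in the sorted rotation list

Answer: qqqppqrqq$pqq
9

Derivation:
All 13 rotations (rotation i = S[i:]+S[:i]):
  rot[0] = qqqqppqqrqpq$
  rot[1] = qqqppqqrqpq$q
  rot[2] = qqppqqrqpq$qq
  rot[3] = qppqqrqpq$qqq
  rot[4] = ppqqrqpq$qqqq
  rot[5] = pqqrqpq$qqqqp
  rot[6] = qqrqpq$qqqqpp
  rot[7] = qrqpq$qqqqppq
  rot[8] = rqpq$qqqqppqq
  rot[9] = qpq$qqqqppqqr
  rot[10] = pq$qqqqppqqrq
  rot[11] = q$qqqqppqqrqp
  rot[12] = $qqqqppqqrqpq
Sorted (with $ < everything):
  sorted[0] = $qqqqppqqrqpq  (last char: 'q')
  sorted[1] = ppqqrqpq$qqqq  (last char: 'q')
  sorted[2] = pq$qqqqppqqrq  (last char: 'q')
  sorted[3] = pqqrqpq$qqqqp  (last char: 'p')
  sorted[4] = q$qqqqppqqrqp  (last char: 'p')
  sorted[5] = qppqqrqpq$qqq  (last char: 'q')
  sorted[6] = qpq$qqqqppqqr  (last char: 'r')
  sorted[7] = qqppqqrqpq$qq  (last char: 'q')
  sorted[8] = qqqppqqrqpq$q  (last char: 'q')
  sorted[9] = qqqqppqqrqpq$  (last char: '$')
  sorted[10] = qqrqpq$qqqqpp  (last char: 'p')
  sorted[11] = qrqpq$qqqqppq  (last char: 'q')
  sorted[12] = rqpq$qqqqppqq  (last char: 'q')
Last column: qqqppqrqq$pqq
Original string S is at sorted index 9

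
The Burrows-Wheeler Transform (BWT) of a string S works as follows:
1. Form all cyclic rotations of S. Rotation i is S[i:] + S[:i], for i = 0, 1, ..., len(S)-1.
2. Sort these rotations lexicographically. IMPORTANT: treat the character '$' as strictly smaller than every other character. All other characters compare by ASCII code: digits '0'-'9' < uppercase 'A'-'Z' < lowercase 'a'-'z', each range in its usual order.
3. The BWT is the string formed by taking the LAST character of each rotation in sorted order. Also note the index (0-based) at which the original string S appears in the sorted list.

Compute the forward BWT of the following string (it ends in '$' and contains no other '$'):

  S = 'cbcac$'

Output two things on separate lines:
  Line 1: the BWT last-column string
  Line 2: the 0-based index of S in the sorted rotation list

Answer: cccab$
5

Derivation:
All 6 rotations (rotation i = S[i:]+S[:i]):
  rot[0] = cbcac$
  rot[1] = bcac$c
  rot[2] = cac$cb
  rot[3] = ac$cbc
  rot[4] = c$cbca
  rot[5] = $cbcac
Sorted (with $ < everything):
  sorted[0] = $cbcac  (last char: 'c')
  sorted[1] = ac$cbc  (last char: 'c')
  sorted[2] = bcac$c  (last char: 'c')
  sorted[3] = c$cbca  (last char: 'a')
  sorted[4] = cac$cb  (last char: 'b')
  sorted[5] = cbcac$  (last char: '$')
Last column: cccab$
Original string S is at sorted index 5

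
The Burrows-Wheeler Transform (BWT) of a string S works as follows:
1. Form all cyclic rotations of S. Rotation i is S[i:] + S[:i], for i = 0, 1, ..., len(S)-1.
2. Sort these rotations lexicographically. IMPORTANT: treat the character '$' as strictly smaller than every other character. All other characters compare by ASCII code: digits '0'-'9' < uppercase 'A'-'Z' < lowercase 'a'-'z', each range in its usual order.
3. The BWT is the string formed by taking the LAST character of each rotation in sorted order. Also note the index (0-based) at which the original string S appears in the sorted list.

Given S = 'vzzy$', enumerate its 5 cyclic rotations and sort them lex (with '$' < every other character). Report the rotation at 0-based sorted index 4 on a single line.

Answer: zzy$v

Derivation:
All 5 rotations (rotation i = S[i:]+S[:i]):
  rot[0] = vzzy$
  rot[1] = zzy$v
  rot[2] = zy$vz
  rot[3] = y$vzz
  rot[4] = $vzzy
Sorted (with $ < everything):
  sorted[0] = $vzzy
  sorted[1] = vzzy$
  sorted[2] = y$vzz
  sorted[3] = zy$vz
  sorted[4] = zzy$v
sorted[4] = zzy$v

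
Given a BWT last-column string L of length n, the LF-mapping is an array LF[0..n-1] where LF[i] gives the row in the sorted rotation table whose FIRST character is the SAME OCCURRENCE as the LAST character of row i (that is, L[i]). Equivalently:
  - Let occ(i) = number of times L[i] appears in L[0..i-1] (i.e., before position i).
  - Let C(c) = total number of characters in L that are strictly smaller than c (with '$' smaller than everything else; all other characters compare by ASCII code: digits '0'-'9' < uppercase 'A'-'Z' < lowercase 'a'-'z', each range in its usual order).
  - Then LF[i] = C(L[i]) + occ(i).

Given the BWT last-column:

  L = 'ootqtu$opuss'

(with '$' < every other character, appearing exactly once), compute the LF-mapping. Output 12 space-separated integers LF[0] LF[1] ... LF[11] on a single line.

Answer: 1 2 8 5 9 10 0 3 4 11 6 7

Derivation:
Char counts: '$':1, 'o':3, 'p':1, 'q':1, 's':2, 't':2, 'u':2
C (first-col start): C('$')=0, C('o')=1, C('p')=4, C('q')=5, C('s')=6, C('t')=8, C('u')=10
L[0]='o': occ=0, LF[0]=C('o')+0=1+0=1
L[1]='o': occ=1, LF[1]=C('o')+1=1+1=2
L[2]='t': occ=0, LF[2]=C('t')+0=8+0=8
L[3]='q': occ=0, LF[3]=C('q')+0=5+0=5
L[4]='t': occ=1, LF[4]=C('t')+1=8+1=9
L[5]='u': occ=0, LF[5]=C('u')+0=10+0=10
L[6]='$': occ=0, LF[6]=C('$')+0=0+0=0
L[7]='o': occ=2, LF[7]=C('o')+2=1+2=3
L[8]='p': occ=0, LF[8]=C('p')+0=4+0=4
L[9]='u': occ=1, LF[9]=C('u')+1=10+1=11
L[10]='s': occ=0, LF[10]=C('s')+0=6+0=6
L[11]='s': occ=1, LF[11]=C('s')+1=6+1=7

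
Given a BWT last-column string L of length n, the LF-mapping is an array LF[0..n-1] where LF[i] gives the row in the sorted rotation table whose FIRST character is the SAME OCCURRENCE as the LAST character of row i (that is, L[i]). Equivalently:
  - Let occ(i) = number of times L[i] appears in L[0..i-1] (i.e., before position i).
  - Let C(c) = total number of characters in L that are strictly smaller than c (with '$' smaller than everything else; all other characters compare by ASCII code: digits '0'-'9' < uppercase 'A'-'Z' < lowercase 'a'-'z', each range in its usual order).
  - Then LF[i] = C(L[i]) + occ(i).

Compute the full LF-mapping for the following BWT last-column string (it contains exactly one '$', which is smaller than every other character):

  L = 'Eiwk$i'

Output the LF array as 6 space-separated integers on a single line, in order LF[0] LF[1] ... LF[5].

Char counts: '$':1, 'E':1, 'i':2, 'k':1, 'w':1
C (first-col start): C('$')=0, C('E')=1, C('i')=2, C('k')=4, C('w')=5
L[0]='E': occ=0, LF[0]=C('E')+0=1+0=1
L[1]='i': occ=0, LF[1]=C('i')+0=2+0=2
L[2]='w': occ=0, LF[2]=C('w')+0=5+0=5
L[3]='k': occ=0, LF[3]=C('k')+0=4+0=4
L[4]='$': occ=0, LF[4]=C('$')+0=0+0=0
L[5]='i': occ=1, LF[5]=C('i')+1=2+1=3

Answer: 1 2 5 4 0 3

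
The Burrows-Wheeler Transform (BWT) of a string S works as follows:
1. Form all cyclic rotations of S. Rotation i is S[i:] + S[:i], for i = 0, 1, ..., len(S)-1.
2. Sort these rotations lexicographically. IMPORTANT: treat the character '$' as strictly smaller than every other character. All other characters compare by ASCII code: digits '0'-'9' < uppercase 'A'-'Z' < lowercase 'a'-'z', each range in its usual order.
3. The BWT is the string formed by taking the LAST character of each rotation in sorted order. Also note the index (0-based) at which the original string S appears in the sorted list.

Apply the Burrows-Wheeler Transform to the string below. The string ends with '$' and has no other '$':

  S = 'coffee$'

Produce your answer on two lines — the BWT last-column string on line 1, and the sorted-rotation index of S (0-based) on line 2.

Answer: e$effoc
1

Derivation:
All 7 rotations (rotation i = S[i:]+S[:i]):
  rot[0] = coffee$
  rot[1] = offee$c
  rot[2] = ffee$co
  rot[3] = fee$cof
  rot[4] = ee$coff
  rot[5] = e$coffe
  rot[6] = $coffee
Sorted (with $ < everything):
  sorted[0] = $coffee  (last char: 'e')
  sorted[1] = coffee$  (last char: '$')
  sorted[2] = e$coffe  (last char: 'e')
  sorted[3] = ee$coff  (last char: 'f')
  sorted[4] = fee$cof  (last char: 'f')
  sorted[5] = ffee$co  (last char: 'o')
  sorted[6] = offee$c  (last char: 'c')
Last column: e$effoc
Original string S is at sorted index 1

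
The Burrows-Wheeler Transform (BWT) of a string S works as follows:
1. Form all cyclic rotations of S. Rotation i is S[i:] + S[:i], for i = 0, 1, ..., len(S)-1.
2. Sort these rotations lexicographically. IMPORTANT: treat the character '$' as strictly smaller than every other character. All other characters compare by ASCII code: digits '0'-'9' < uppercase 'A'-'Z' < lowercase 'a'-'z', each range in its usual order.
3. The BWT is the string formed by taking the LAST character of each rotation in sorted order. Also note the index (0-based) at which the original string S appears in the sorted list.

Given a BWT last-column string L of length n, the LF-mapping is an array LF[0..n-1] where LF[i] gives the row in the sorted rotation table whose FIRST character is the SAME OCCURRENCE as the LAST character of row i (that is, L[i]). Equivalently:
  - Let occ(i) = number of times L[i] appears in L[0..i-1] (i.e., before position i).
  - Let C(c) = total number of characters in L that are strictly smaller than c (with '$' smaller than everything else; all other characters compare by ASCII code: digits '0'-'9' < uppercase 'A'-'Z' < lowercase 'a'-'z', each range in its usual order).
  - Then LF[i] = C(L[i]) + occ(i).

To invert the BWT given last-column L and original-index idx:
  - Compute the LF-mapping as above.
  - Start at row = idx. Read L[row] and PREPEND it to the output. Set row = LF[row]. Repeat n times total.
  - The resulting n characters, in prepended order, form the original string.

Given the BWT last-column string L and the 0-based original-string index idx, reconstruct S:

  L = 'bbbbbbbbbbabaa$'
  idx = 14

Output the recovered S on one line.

Answer: bbbabbbabbabbb$

Derivation:
LF mapping: 4 5 6 7 8 9 10 11 12 13 1 14 2 3 0
Walk LF starting at row 14, prepending L[row]:
  step 1: row=14, L[14]='$', prepend. Next row=LF[14]=0
  step 2: row=0, L[0]='b', prepend. Next row=LF[0]=4
  step 3: row=4, L[4]='b', prepend. Next row=LF[4]=8
  step 4: row=8, L[8]='b', prepend. Next row=LF[8]=12
  step 5: row=12, L[12]='a', prepend. Next row=LF[12]=2
  step 6: row=2, L[2]='b', prepend. Next row=LF[2]=6
  step 7: row=6, L[6]='b', prepend. Next row=LF[6]=10
  step 8: row=10, L[10]='a', prepend. Next row=LF[10]=1
  step 9: row=1, L[1]='b', prepend. Next row=LF[1]=5
  step 10: row=5, L[5]='b', prepend. Next row=LF[5]=9
  step 11: row=9, L[9]='b', prepend. Next row=LF[9]=13
  step 12: row=13, L[13]='a', prepend. Next row=LF[13]=3
  step 13: row=3, L[3]='b', prepend. Next row=LF[3]=7
  step 14: row=7, L[7]='b', prepend. Next row=LF[7]=11
  step 15: row=11, L[11]='b', prepend. Next row=LF[11]=14
Reversed output: bbbabbbabbabbb$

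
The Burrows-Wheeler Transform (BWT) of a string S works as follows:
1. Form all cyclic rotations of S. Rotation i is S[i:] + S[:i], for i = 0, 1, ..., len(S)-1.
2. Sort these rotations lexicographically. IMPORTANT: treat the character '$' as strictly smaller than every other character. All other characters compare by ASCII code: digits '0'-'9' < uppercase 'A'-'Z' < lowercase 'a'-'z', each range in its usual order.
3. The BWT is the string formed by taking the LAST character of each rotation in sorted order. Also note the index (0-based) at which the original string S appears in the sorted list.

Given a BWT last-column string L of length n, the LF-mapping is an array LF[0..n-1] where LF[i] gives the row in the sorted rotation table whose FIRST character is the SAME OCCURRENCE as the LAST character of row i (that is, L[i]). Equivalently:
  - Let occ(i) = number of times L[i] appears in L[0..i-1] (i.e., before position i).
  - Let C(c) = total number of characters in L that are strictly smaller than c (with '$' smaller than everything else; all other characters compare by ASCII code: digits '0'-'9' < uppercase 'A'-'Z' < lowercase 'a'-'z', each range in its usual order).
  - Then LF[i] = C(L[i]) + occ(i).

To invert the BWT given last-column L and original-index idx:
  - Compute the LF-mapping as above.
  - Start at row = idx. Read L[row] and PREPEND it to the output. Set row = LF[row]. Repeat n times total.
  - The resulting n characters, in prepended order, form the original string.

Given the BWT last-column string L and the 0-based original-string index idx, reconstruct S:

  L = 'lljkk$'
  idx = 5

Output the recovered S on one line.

LF mapping: 4 5 1 2 3 0
Walk LF starting at row 5, prepending L[row]:
  step 1: row=5, L[5]='$', prepend. Next row=LF[5]=0
  step 2: row=0, L[0]='l', prepend. Next row=LF[0]=4
  step 3: row=4, L[4]='k', prepend. Next row=LF[4]=3
  step 4: row=3, L[3]='k', prepend. Next row=LF[3]=2
  step 5: row=2, L[2]='j', prepend. Next row=LF[2]=1
  step 6: row=1, L[1]='l', prepend. Next row=LF[1]=5
Reversed output: ljkkl$

Answer: ljkkl$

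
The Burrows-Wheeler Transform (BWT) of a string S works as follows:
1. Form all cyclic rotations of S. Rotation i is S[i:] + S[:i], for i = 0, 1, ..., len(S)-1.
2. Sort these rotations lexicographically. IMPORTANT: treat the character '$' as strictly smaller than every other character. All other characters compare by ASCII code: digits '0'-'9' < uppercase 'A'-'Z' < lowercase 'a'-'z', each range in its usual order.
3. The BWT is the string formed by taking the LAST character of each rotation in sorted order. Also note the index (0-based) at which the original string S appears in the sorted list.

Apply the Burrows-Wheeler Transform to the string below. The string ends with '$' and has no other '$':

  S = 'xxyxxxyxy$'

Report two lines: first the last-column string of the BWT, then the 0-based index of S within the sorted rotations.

All 10 rotations (rotation i = S[i:]+S[:i]):
  rot[0] = xxyxxxyxy$
  rot[1] = xyxxxyxy$x
  rot[2] = yxxxyxy$xx
  rot[3] = xxxyxy$xxy
  rot[4] = xxyxy$xxyx
  rot[5] = xyxy$xxyxx
  rot[6] = yxy$xxyxxx
  rot[7] = xy$xxyxxxy
  rot[8] = y$xxyxxxyx
  rot[9] = $xxyxxxyxy
Sorted (with $ < everything):
  sorted[0] = $xxyxxxyxy  (last char: 'y')
  sorted[1] = xxxyxy$xxy  (last char: 'y')
  sorted[2] = xxyxxxyxy$  (last char: '$')
  sorted[3] = xxyxy$xxyx  (last char: 'x')
  sorted[4] = xy$xxyxxxy  (last char: 'y')
  sorted[5] = xyxxxyxy$x  (last char: 'x')
  sorted[6] = xyxy$xxyxx  (last char: 'x')
  sorted[7] = y$xxyxxxyx  (last char: 'x')
  sorted[8] = yxxxyxy$xx  (last char: 'x')
  sorted[9] = yxy$xxyxxx  (last char: 'x')
Last column: yy$xyxxxxx
Original string S is at sorted index 2

Answer: yy$xyxxxxx
2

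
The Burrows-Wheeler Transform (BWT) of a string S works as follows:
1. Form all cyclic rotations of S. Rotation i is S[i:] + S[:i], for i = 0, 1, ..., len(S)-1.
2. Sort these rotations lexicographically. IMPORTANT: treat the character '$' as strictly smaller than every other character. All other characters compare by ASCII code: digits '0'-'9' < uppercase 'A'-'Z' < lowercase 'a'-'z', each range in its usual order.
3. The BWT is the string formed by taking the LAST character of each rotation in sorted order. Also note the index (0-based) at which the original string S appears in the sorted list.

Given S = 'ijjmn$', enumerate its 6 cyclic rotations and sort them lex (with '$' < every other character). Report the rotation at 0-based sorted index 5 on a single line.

Answer: n$ijjm

Derivation:
All 6 rotations (rotation i = S[i:]+S[:i]):
  rot[0] = ijjmn$
  rot[1] = jjmn$i
  rot[2] = jmn$ij
  rot[3] = mn$ijj
  rot[4] = n$ijjm
  rot[5] = $ijjmn
Sorted (with $ < everything):
  sorted[0] = $ijjmn
  sorted[1] = ijjmn$
  sorted[2] = jjmn$i
  sorted[3] = jmn$ij
  sorted[4] = mn$ijj
  sorted[5] = n$ijjm
sorted[5] = n$ijjm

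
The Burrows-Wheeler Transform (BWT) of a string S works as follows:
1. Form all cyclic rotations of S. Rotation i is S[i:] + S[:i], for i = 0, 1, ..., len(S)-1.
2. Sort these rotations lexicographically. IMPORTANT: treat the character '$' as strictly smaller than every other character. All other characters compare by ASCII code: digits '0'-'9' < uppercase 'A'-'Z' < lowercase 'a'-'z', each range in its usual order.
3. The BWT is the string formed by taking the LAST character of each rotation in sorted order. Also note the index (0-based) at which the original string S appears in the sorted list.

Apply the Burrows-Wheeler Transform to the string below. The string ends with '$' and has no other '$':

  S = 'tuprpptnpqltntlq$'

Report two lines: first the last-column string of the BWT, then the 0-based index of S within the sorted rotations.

All 17 rotations (rotation i = S[i:]+S[:i]):
  rot[0] = tuprpptnpqltntlq$
  rot[1] = uprpptnpqltntlq$t
  rot[2] = prpptnpqltntlq$tu
  rot[3] = rpptnpqltntlq$tup
  rot[4] = pptnpqltntlq$tupr
  rot[5] = ptnpqltntlq$tuprp
  rot[6] = tnpqltntlq$tuprpp
  rot[7] = npqltntlq$tuprppt
  rot[8] = pqltntlq$tuprpptn
  rot[9] = qltntlq$tuprpptnp
  rot[10] = ltntlq$tuprpptnpq
  rot[11] = tntlq$tuprpptnpql
  rot[12] = ntlq$tuprpptnpqlt
  rot[13] = tlq$tuprpptnpqltn
  rot[14] = lq$tuprpptnpqltnt
  rot[15] = q$tuprpptnpqltntl
  rot[16] = $tuprpptnpqltntlq
Sorted (with $ < everything):
  sorted[0] = $tuprpptnpqltntlq  (last char: 'q')
  sorted[1] = lq$tuprpptnpqltnt  (last char: 't')
  sorted[2] = ltntlq$tuprpptnpq  (last char: 'q')
  sorted[3] = npqltntlq$tuprppt  (last char: 't')
  sorted[4] = ntlq$tuprpptnpqlt  (last char: 't')
  sorted[5] = pptnpqltntlq$tupr  (last char: 'r')
  sorted[6] = pqltntlq$tuprpptn  (last char: 'n')
  sorted[7] = prpptnpqltntlq$tu  (last char: 'u')
  sorted[8] = ptnpqltntlq$tuprp  (last char: 'p')
  sorted[9] = q$tuprpptnpqltntl  (last char: 'l')
  sorted[10] = qltntlq$tuprpptnp  (last char: 'p')
  sorted[11] = rpptnpqltntlq$tup  (last char: 'p')
  sorted[12] = tlq$tuprpptnpqltn  (last char: 'n')
  sorted[13] = tnpqltntlq$tuprpp  (last char: 'p')
  sorted[14] = tntlq$tuprpptnpql  (last char: 'l')
  sorted[15] = tuprpptnpqltntlq$  (last char: '$')
  sorted[16] = uprpptnpqltntlq$t  (last char: 't')
Last column: qtqttrnuplppnpl$t
Original string S is at sorted index 15

Answer: qtqttrnuplppnpl$t
15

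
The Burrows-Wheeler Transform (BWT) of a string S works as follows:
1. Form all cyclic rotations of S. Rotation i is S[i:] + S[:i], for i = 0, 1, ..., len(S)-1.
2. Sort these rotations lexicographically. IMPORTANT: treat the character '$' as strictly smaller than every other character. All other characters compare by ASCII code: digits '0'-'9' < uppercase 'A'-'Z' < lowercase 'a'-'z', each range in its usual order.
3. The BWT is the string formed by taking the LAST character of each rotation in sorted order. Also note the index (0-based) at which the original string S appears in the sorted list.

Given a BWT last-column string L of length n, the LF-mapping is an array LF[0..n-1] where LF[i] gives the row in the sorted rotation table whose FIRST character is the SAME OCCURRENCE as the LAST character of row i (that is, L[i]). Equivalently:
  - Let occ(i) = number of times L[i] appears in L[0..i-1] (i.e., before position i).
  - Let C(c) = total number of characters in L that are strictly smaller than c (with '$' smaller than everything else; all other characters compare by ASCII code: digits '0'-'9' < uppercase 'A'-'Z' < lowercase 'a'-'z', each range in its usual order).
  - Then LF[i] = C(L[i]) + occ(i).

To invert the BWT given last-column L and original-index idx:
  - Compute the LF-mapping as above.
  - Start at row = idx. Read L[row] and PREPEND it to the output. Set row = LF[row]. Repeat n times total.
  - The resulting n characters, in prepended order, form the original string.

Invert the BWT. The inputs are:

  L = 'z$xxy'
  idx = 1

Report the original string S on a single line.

LF mapping: 4 0 1 2 3
Walk LF starting at row 1, prepending L[row]:
  step 1: row=1, L[1]='$', prepend. Next row=LF[1]=0
  step 2: row=0, L[0]='z', prepend. Next row=LF[0]=4
  step 3: row=4, L[4]='y', prepend. Next row=LF[4]=3
  step 4: row=3, L[3]='x', prepend. Next row=LF[3]=2
  step 5: row=2, L[2]='x', prepend. Next row=LF[2]=1
Reversed output: xxyz$

Answer: xxyz$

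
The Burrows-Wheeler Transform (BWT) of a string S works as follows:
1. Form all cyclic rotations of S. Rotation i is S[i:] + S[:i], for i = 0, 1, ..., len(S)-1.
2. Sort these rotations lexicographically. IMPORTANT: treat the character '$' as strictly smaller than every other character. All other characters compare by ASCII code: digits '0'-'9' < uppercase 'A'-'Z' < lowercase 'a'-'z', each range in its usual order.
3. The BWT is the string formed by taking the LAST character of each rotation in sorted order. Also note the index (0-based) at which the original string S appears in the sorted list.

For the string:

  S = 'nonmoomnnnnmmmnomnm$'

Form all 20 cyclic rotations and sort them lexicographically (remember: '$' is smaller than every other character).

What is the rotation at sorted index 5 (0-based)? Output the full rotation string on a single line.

Answer: mnnnnmmmnomnm$nonmoo

Derivation:
All 20 rotations (rotation i = S[i:]+S[:i]):
  rot[0] = nonmoomnnnnmmmnomnm$
  rot[1] = onmoomnnnnmmmnomnm$n
  rot[2] = nmoomnnnnmmmnomnm$no
  rot[3] = moomnnnnmmmnomnm$non
  rot[4] = oomnnnnmmmnomnm$nonm
  rot[5] = omnnnnmmmnomnm$nonmo
  rot[6] = mnnnnmmmnomnm$nonmoo
  rot[7] = nnnnmmmnomnm$nonmoom
  rot[8] = nnnmmmnomnm$nonmoomn
  rot[9] = nnmmmnomnm$nonmoomnn
  rot[10] = nmmmnomnm$nonmoomnnn
  rot[11] = mmmnomnm$nonmoomnnnn
  rot[12] = mmnomnm$nonmoomnnnnm
  rot[13] = mnomnm$nonmoomnnnnmm
  rot[14] = nomnm$nonmoomnnnnmmm
  rot[15] = omnm$nonmoomnnnnmmmn
  rot[16] = mnm$nonmoomnnnnmmmno
  rot[17] = nm$nonmoomnnnnmmmnom
  rot[18] = m$nonmoomnnnnmmmnomn
  rot[19] = $nonmoomnnnnmmmnomnm
Sorted (with $ < everything):
  sorted[0] = $nonmoomnnnnmmmnomnm
  sorted[1] = m$nonmoomnnnnmmmnomn
  sorted[2] = mmmnomnm$nonmoomnnnn
  sorted[3] = mmnomnm$nonmoomnnnnm
  sorted[4] = mnm$nonmoomnnnnmmmno
  sorted[5] = mnnnnmmmnomnm$nonmoo
  sorted[6] = mnomnm$nonmoomnnnnmm
  sorted[7] = moomnnnnmmmnomnm$non
  sorted[8] = nm$nonmoomnnnnmmmnom
  sorted[9] = nmmmnomnm$nonmoomnnn
  sorted[10] = nmoomnnnnmmmnomnm$no
  sorted[11] = nnmmmnomnm$nonmoomnn
  sorted[12] = nnnmmmnomnm$nonmoomn
  sorted[13] = nnnnmmmnomnm$nonmoom
  sorted[14] = nomnm$nonmoomnnnnmmm
  sorted[15] = nonmoomnnnnmmmnomnm$
  sorted[16] = omnm$nonmoomnnnnmmmn
  sorted[17] = omnnnnmmmnomnm$nonmo
  sorted[18] = onmoomnnnnmmmnomnm$n
  sorted[19] = oomnnnnmmmnomnm$nonm
sorted[5] = mnnnnmmmnomnm$nonmoo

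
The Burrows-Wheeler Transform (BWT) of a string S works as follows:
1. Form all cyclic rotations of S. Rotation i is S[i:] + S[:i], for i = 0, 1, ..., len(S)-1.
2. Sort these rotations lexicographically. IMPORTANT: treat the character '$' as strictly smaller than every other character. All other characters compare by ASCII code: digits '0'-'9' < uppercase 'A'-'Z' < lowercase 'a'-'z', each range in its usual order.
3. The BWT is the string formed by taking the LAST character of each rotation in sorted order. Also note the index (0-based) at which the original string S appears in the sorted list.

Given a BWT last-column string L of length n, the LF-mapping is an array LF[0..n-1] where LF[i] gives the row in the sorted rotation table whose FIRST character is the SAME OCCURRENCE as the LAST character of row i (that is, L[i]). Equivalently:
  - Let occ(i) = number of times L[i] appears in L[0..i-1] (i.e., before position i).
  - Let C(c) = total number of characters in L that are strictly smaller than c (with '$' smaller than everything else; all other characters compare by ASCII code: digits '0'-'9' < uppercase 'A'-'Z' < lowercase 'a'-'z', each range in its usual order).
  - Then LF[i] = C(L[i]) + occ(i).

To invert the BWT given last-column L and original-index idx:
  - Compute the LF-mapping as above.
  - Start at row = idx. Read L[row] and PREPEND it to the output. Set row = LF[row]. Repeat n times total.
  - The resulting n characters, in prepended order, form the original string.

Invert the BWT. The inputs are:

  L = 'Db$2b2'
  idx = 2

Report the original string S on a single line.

Answer: 2bb2D$

Derivation:
LF mapping: 3 4 0 1 5 2
Walk LF starting at row 2, prepending L[row]:
  step 1: row=2, L[2]='$', prepend. Next row=LF[2]=0
  step 2: row=0, L[0]='D', prepend. Next row=LF[0]=3
  step 3: row=3, L[3]='2', prepend. Next row=LF[3]=1
  step 4: row=1, L[1]='b', prepend. Next row=LF[1]=4
  step 5: row=4, L[4]='b', prepend. Next row=LF[4]=5
  step 6: row=5, L[5]='2', prepend. Next row=LF[5]=2
Reversed output: 2bb2D$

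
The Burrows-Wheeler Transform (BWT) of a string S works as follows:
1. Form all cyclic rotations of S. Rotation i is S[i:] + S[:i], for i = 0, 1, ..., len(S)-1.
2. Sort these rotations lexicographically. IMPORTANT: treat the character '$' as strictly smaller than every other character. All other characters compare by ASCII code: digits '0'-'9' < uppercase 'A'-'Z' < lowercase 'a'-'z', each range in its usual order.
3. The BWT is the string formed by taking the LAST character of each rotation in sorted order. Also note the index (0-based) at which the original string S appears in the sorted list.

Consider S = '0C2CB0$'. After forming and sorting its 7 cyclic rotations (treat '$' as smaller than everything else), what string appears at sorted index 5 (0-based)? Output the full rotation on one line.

Answer: C2CB0$0

Derivation:
All 7 rotations (rotation i = S[i:]+S[:i]):
  rot[0] = 0C2CB0$
  rot[1] = C2CB0$0
  rot[2] = 2CB0$0C
  rot[3] = CB0$0C2
  rot[4] = B0$0C2C
  rot[5] = 0$0C2CB
  rot[6] = $0C2CB0
Sorted (with $ < everything):
  sorted[0] = $0C2CB0
  sorted[1] = 0$0C2CB
  sorted[2] = 0C2CB0$
  sorted[3] = 2CB0$0C
  sorted[4] = B0$0C2C
  sorted[5] = C2CB0$0
  sorted[6] = CB0$0C2
sorted[5] = C2CB0$0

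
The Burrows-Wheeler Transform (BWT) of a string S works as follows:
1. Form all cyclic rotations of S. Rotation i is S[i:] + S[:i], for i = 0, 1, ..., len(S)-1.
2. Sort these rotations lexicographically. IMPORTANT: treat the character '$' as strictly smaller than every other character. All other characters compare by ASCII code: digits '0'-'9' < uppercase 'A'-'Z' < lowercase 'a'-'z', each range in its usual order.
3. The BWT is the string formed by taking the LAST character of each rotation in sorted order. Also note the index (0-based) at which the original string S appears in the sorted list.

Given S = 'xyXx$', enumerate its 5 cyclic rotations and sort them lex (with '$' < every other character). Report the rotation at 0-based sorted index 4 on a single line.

All 5 rotations (rotation i = S[i:]+S[:i]):
  rot[0] = xyXx$
  rot[1] = yXx$x
  rot[2] = Xx$xy
  rot[3] = x$xyX
  rot[4] = $xyXx
Sorted (with $ < everything):
  sorted[0] = $xyXx
  sorted[1] = Xx$xy
  sorted[2] = x$xyX
  sorted[3] = xyXx$
  sorted[4] = yXx$x
sorted[4] = yXx$x

Answer: yXx$x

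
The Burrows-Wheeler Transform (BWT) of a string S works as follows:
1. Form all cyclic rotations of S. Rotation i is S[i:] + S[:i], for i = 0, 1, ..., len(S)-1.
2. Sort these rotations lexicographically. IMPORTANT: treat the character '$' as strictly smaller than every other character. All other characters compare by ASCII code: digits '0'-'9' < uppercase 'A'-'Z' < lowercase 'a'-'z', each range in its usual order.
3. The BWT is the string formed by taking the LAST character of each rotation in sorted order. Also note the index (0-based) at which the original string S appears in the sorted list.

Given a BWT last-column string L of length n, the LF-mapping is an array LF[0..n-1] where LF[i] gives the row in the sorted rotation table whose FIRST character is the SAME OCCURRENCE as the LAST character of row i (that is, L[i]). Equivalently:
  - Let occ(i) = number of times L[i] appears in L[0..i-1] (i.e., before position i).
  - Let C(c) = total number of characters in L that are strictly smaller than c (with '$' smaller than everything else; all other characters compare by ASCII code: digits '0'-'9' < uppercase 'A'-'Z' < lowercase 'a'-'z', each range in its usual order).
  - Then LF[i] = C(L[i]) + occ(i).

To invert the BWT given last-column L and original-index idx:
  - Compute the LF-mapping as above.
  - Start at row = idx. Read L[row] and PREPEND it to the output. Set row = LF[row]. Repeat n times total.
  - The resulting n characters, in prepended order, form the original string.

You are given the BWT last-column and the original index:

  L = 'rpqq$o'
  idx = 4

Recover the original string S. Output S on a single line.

Answer: qqpor$

Derivation:
LF mapping: 5 2 3 4 0 1
Walk LF starting at row 4, prepending L[row]:
  step 1: row=4, L[4]='$', prepend. Next row=LF[4]=0
  step 2: row=0, L[0]='r', prepend. Next row=LF[0]=5
  step 3: row=5, L[5]='o', prepend. Next row=LF[5]=1
  step 4: row=1, L[1]='p', prepend. Next row=LF[1]=2
  step 5: row=2, L[2]='q', prepend. Next row=LF[2]=3
  step 6: row=3, L[3]='q', prepend. Next row=LF[3]=4
Reversed output: qqpor$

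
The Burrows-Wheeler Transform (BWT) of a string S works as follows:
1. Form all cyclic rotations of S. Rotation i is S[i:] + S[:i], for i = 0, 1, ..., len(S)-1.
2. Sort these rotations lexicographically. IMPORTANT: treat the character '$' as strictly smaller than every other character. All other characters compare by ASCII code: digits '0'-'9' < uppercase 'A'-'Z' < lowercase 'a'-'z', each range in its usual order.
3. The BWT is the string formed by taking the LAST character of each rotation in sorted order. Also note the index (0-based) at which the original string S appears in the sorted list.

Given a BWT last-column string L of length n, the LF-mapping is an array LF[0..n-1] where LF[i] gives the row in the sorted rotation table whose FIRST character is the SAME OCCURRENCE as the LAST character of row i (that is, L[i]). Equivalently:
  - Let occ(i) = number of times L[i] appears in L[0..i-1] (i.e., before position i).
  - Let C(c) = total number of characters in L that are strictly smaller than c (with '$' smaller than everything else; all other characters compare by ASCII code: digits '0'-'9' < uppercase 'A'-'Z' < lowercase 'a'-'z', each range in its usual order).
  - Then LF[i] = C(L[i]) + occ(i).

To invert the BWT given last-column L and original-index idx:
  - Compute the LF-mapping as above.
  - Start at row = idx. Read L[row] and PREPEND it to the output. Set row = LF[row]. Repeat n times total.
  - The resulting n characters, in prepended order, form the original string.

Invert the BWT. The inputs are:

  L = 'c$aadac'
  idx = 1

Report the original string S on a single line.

LF mapping: 4 0 1 2 6 3 5
Walk LF starting at row 1, prepending L[row]:
  step 1: row=1, L[1]='$', prepend. Next row=LF[1]=0
  step 2: row=0, L[0]='c', prepend. Next row=LF[0]=4
  step 3: row=4, L[4]='d', prepend. Next row=LF[4]=6
  step 4: row=6, L[6]='c', prepend. Next row=LF[6]=5
  step 5: row=5, L[5]='a', prepend. Next row=LF[5]=3
  step 6: row=3, L[3]='a', prepend. Next row=LF[3]=2
  step 7: row=2, L[2]='a', prepend. Next row=LF[2]=1
Reversed output: aaacdc$

Answer: aaacdc$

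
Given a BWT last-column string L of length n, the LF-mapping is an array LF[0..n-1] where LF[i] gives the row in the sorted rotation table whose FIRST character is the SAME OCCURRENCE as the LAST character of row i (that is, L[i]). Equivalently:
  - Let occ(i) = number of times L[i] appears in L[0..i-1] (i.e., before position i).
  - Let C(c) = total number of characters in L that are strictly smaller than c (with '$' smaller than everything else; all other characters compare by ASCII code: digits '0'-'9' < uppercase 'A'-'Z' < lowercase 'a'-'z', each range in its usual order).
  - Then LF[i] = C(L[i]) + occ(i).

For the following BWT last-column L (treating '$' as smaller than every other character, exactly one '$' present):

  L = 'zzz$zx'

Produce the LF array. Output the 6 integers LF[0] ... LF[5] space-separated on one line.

Answer: 2 3 4 0 5 1

Derivation:
Char counts: '$':1, 'x':1, 'z':4
C (first-col start): C('$')=0, C('x')=1, C('z')=2
L[0]='z': occ=0, LF[0]=C('z')+0=2+0=2
L[1]='z': occ=1, LF[1]=C('z')+1=2+1=3
L[2]='z': occ=2, LF[2]=C('z')+2=2+2=4
L[3]='$': occ=0, LF[3]=C('$')+0=0+0=0
L[4]='z': occ=3, LF[4]=C('z')+3=2+3=5
L[5]='x': occ=0, LF[5]=C('x')+0=1+0=1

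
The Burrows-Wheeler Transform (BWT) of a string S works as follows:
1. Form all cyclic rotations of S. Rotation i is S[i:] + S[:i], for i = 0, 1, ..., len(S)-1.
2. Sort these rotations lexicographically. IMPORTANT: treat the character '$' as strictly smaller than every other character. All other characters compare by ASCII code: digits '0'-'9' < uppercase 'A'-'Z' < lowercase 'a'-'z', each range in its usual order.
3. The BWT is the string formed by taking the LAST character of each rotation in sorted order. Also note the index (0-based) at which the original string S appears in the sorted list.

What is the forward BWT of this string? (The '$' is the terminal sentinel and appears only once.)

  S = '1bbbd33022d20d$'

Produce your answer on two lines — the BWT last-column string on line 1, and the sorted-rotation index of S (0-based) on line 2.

All 15 rotations (rotation i = S[i:]+S[:i]):
  rot[0] = 1bbbd33022d20d$
  rot[1] = bbbd33022d20d$1
  rot[2] = bbd33022d20d$1b
  rot[3] = bd33022d20d$1bb
  rot[4] = d33022d20d$1bbb
  rot[5] = 33022d20d$1bbbd
  rot[6] = 3022d20d$1bbbd3
  rot[7] = 022d20d$1bbbd33
  rot[8] = 22d20d$1bbbd330
  rot[9] = 2d20d$1bbbd3302
  rot[10] = d20d$1bbbd33022
  rot[11] = 20d$1bbbd33022d
  rot[12] = 0d$1bbbd33022d2
  rot[13] = d$1bbbd33022d20
  rot[14] = $1bbbd33022d20d
Sorted (with $ < everything):
  sorted[0] = $1bbbd33022d20d  (last char: 'd')
  sorted[1] = 022d20d$1bbbd33  (last char: '3')
  sorted[2] = 0d$1bbbd33022d2  (last char: '2')
  sorted[3] = 1bbbd33022d20d$  (last char: '$')
  sorted[4] = 20d$1bbbd33022d  (last char: 'd')
  sorted[5] = 22d20d$1bbbd330  (last char: '0')
  sorted[6] = 2d20d$1bbbd3302  (last char: '2')
  sorted[7] = 3022d20d$1bbbd3  (last char: '3')
  sorted[8] = 33022d20d$1bbbd  (last char: 'd')
  sorted[9] = bbbd33022d20d$1  (last char: '1')
  sorted[10] = bbd33022d20d$1b  (last char: 'b')
  sorted[11] = bd33022d20d$1bb  (last char: 'b')
  sorted[12] = d$1bbbd33022d20  (last char: '0')
  sorted[13] = d20d$1bbbd33022  (last char: '2')
  sorted[14] = d33022d20d$1bbb  (last char: 'b')
Last column: d32$d023d1bb02b
Original string S is at sorted index 3

Answer: d32$d023d1bb02b
3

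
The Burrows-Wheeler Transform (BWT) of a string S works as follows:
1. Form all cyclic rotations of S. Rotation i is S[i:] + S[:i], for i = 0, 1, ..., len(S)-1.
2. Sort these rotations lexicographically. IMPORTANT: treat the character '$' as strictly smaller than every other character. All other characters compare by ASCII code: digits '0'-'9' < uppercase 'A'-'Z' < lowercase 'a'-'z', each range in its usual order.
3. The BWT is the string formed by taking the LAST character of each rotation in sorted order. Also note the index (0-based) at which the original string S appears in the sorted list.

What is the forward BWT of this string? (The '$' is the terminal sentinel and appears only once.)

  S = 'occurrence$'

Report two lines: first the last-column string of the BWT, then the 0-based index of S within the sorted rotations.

All 11 rotations (rotation i = S[i:]+S[:i]):
  rot[0] = occurrence$
  rot[1] = ccurrence$o
  rot[2] = currence$oc
  rot[3] = urrence$occ
  rot[4] = rrence$occu
  rot[5] = rence$occur
  rot[6] = ence$occurr
  rot[7] = nce$occurre
  rot[8] = ce$occurren
  rot[9] = e$occurrenc
  rot[10] = $occurrence
Sorted (with $ < everything):
  sorted[0] = $occurrence  (last char: 'e')
  sorted[1] = ccurrence$o  (last char: 'o')
  sorted[2] = ce$occurren  (last char: 'n')
  sorted[3] = currence$oc  (last char: 'c')
  sorted[4] = e$occurrenc  (last char: 'c')
  sorted[5] = ence$occurr  (last char: 'r')
  sorted[6] = nce$occurre  (last char: 'e')
  sorted[7] = occurrence$  (last char: '$')
  sorted[8] = rence$occur  (last char: 'r')
  sorted[9] = rrence$occu  (last char: 'u')
  sorted[10] = urrence$occ  (last char: 'c')
Last column: eonccre$ruc
Original string S is at sorted index 7

Answer: eonccre$ruc
7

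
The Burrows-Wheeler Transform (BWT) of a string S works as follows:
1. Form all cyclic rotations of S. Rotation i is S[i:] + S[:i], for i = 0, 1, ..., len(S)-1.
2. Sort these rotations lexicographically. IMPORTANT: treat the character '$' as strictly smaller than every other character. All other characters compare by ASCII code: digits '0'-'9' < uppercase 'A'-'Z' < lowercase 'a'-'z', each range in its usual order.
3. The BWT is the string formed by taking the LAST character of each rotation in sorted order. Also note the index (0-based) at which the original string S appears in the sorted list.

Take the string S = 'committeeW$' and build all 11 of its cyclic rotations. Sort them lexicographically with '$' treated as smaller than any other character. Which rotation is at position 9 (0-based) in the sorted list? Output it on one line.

All 11 rotations (rotation i = S[i:]+S[:i]):
  rot[0] = committeeW$
  rot[1] = ommitteeW$c
  rot[2] = mmitteeW$co
  rot[3] = mitteeW$com
  rot[4] = itteeW$comm
  rot[5] = tteeW$commi
  rot[6] = teeW$commit
  rot[7] = eeW$committ
  rot[8] = eW$committe
  rot[9] = W$committee
  rot[10] = $committeeW
Sorted (with $ < everything):
  sorted[0] = $committeeW
  sorted[1] = W$committee
  sorted[2] = committeeW$
  sorted[3] = eW$committe
  sorted[4] = eeW$committ
  sorted[5] = itteeW$comm
  sorted[6] = mitteeW$com
  sorted[7] = mmitteeW$co
  sorted[8] = ommitteeW$c
  sorted[9] = teeW$commit
  sorted[10] = tteeW$commi
sorted[9] = teeW$commit

Answer: teeW$commit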